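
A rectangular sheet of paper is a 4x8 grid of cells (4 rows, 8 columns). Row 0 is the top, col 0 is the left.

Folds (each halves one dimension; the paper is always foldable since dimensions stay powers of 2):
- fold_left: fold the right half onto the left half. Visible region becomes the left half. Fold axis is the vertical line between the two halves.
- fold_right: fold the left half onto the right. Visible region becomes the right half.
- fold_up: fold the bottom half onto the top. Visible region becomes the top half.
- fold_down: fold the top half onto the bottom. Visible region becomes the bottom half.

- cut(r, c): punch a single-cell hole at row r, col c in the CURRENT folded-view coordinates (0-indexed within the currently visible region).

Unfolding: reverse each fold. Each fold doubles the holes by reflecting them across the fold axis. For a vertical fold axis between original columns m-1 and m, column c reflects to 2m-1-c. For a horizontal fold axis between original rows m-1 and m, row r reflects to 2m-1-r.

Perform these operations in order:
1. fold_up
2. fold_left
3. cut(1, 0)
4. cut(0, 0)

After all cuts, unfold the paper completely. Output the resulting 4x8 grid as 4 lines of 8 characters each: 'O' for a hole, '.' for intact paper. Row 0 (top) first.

Op 1 fold_up: fold axis h@2; visible region now rows[0,2) x cols[0,8) = 2x8
Op 2 fold_left: fold axis v@4; visible region now rows[0,2) x cols[0,4) = 2x4
Op 3 cut(1, 0): punch at orig (1,0); cuts so far [(1, 0)]; region rows[0,2) x cols[0,4) = 2x4
Op 4 cut(0, 0): punch at orig (0,0); cuts so far [(0, 0), (1, 0)]; region rows[0,2) x cols[0,4) = 2x4
Unfold 1 (reflect across v@4): 4 holes -> [(0, 0), (0, 7), (1, 0), (1, 7)]
Unfold 2 (reflect across h@2): 8 holes -> [(0, 0), (0, 7), (1, 0), (1, 7), (2, 0), (2, 7), (3, 0), (3, 7)]

Answer: O......O
O......O
O......O
O......O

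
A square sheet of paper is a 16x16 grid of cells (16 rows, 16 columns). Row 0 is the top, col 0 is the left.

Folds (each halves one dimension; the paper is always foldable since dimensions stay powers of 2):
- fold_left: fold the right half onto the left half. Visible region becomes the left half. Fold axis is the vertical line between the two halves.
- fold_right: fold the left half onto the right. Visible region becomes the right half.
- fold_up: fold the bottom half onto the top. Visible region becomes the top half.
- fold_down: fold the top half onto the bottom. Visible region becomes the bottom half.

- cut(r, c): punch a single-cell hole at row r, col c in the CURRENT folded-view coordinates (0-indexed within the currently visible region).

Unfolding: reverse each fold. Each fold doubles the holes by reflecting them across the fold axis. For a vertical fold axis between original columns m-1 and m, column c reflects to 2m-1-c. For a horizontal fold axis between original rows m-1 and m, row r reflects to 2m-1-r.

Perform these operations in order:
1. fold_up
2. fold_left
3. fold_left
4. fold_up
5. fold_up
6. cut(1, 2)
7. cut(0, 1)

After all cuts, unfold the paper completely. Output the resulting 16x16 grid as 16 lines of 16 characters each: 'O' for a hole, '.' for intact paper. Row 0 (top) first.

Answer: .O....O..O....O.
..O..O....O..O..
..O..O....O..O..
.O....O..O....O.
.O....O..O....O.
..O..O....O..O..
..O..O....O..O..
.O....O..O....O.
.O....O..O....O.
..O..O....O..O..
..O..O....O..O..
.O....O..O....O.
.O....O..O....O.
..O..O....O..O..
..O..O....O..O..
.O....O..O....O.

Derivation:
Op 1 fold_up: fold axis h@8; visible region now rows[0,8) x cols[0,16) = 8x16
Op 2 fold_left: fold axis v@8; visible region now rows[0,8) x cols[0,8) = 8x8
Op 3 fold_left: fold axis v@4; visible region now rows[0,8) x cols[0,4) = 8x4
Op 4 fold_up: fold axis h@4; visible region now rows[0,4) x cols[0,4) = 4x4
Op 5 fold_up: fold axis h@2; visible region now rows[0,2) x cols[0,4) = 2x4
Op 6 cut(1, 2): punch at orig (1,2); cuts so far [(1, 2)]; region rows[0,2) x cols[0,4) = 2x4
Op 7 cut(0, 1): punch at orig (0,1); cuts so far [(0, 1), (1, 2)]; region rows[0,2) x cols[0,4) = 2x4
Unfold 1 (reflect across h@2): 4 holes -> [(0, 1), (1, 2), (2, 2), (3, 1)]
Unfold 2 (reflect across h@4): 8 holes -> [(0, 1), (1, 2), (2, 2), (3, 1), (4, 1), (5, 2), (6, 2), (7, 1)]
Unfold 3 (reflect across v@4): 16 holes -> [(0, 1), (0, 6), (1, 2), (1, 5), (2, 2), (2, 5), (3, 1), (3, 6), (4, 1), (4, 6), (5, 2), (5, 5), (6, 2), (6, 5), (7, 1), (7, 6)]
Unfold 4 (reflect across v@8): 32 holes -> [(0, 1), (0, 6), (0, 9), (0, 14), (1, 2), (1, 5), (1, 10), (1, 13), (2, 2), (2, 5), (2, 10), (2, 13), (3, 1), (3, 6), (3, 9), (3, 14), (4, 1), (4, 6), (4, 9), (4, 14), (5, 2), (5, 5), (5, 10), (5, 13), (6, 2), (6, 5), (6, 10), (6, 13), (7, 1), (7, 6), (7, 9), (7, 14)]
Unfold 5 (reflect across h@8): 64 holes -> [(0, 1), (0, 6), (0, 9), (0, 14), (1, 2), (1, 5), (1, 10), (1, 13), (2, 2), (2, 5), (2, 10), (2, 13), (3, 1), (3, 6), (3, 9), (3, 14), (4, 1), (4, 6), (4, 9), (4, 14), (5, 2), (5, 5), (5, 10), (5, 13), (6, 2), (6, 5), (6, 10), (6, 13), (7, 1), (7, 6), (7, 9), (7, 14), (8, 1), (8, 6), (8, 9), (8, 14), (9, 2), (9, 5), (9, 10), (9, 13), (10, 2), (10, 5), (10, 10), (10, 13), (11, 1), (11, 6), (11, 9), (11, 14), (12, 1), (12, 6), (12, 9), (12, 14), (13, 2), (13, 5), (13, 10), (13, 13), (14, 2), (14, 5), (14, 10), (14, 13), (15, 1), (15, 6), (15, 9), (15, 14)]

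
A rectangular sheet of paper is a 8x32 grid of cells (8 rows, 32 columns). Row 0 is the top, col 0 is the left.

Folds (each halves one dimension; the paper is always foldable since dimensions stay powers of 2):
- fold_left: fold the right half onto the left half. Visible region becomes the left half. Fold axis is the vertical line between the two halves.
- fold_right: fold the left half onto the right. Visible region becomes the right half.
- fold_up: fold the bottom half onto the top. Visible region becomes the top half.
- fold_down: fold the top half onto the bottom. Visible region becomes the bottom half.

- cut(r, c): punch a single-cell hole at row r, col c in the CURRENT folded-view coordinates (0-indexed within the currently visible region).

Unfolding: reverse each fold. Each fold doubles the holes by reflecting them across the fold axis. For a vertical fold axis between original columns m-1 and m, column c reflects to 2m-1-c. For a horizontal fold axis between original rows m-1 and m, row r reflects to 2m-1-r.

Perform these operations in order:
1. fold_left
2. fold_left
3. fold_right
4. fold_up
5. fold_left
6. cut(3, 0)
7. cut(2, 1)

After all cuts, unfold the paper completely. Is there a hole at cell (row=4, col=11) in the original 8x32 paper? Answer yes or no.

Op 1 fold_left: fold axis v@16; visible region now rows[0,8) x cols[0,16) = 8x16
Op 2 fold_left: fold axis v@8; visible region now rows[0,8) x cols[0,8) = 8x8
Op 3 fold_right: fold axis v@4; visible region now rows[0,8) x cols[4,8) = 8x4
Op 4 fold_up: fold axis h@4; visible region now rows[0,4) x cols[4,8) = 4x4
Op 5 fold_left: fold axis v@6; visible region now rows[0,4) x cols[4,6) = 4x2
Op 6 cut(3, 0): punch at orig (3,4); cuts so far [(3, 4)]; region rows[0,4) x cols[4,6) = 4x2
Op 7 cut(2, 1): punch at orig (2,5); cuts so far [(2, 5), (3, 4)]; region rows[0,4) x cols[4,6) = 4x2
Unfold 1 (reflect across v@6): 4 holes -> [(2, 5), (2, 6), (3, 4), (3, 7)]
Unfold 2 (reflect across h@4): 8 holes -> [(2, 5), (2, 6), (3, 4), (3, 7), (4, 4), (4, 7), (5, 5), (5, 6)]
Unfold 3 (reflect across v@4): 16 holes -> [(2, 1), (2, 2), (2, 5), (2, 6), (3, 0), (3, 3), (3, 4), (3, 7), (4, 0), (4, 3), (4, 4), (4, 7), (5, 1), (5, 2), (5, 5), (5, 6)]
Unfold 4 (reflect across v@8): 32 holes -> [(2, 1), (2, 2), (2, 5), (2, 6), (2, 9), (2, 10), (2, 13), (2, 14), (3, 0), (3, 3), (3, 4), (3, 7), (3, 8), (3, 11), (3, 12), (3, 15), (4, 0), (4, 3), (4, 4), (4, 7), (4, 8), (4, 11), (4, 12), (4, 15), (5, 1), (5, 2), (5, 5), (5, 6), (5, 9), (5, 10), (5, 13), (5, 14)]
Unfold 5 (reflect across v@16): 64 holes -> [(2, 1), (2, 2), (2, 5), (2, 6), (2, 9), (2, 10), (2, 13), (2, 14), (2, 17), (2, 18), (2, 21), (2, 22), (2, 25), (2, 26), (2, 29), (2, 30), (3, 0), (3, 3), (3, 4), (3, 7), (3, 8), (3, 11), (3, 12), (3, 15), (3, 16), (3, 19), (3, 20), (3, 23), (3, 24), (3, 27), (3, 28), (3, 31), (4, 0), (4, 3), (4, 4), (4, 7), (4, 8), (4, 11), (4, 12), (4, 15), (4, 16), (4, 19), (4, 20), (4, 23), (4, 24), (4, 27), (4, 28), (4, 31), (5, 1), (5, 2), (5, 5), (5, 6), (5, 9), (5, 10), (5, 13), (5, 14), (5, 17), (5, 18), (5, 21), (5, 22), (5, 25), (5, 26), (5, 29), (5, 30)]
Holes: [(2, 1), (2, 2), (2, 5), (2, 6), (2, 9), (2, 10), (2, 13), (2, 14), (2, 17), (2, 18), (2, 21), (2, 22), (2, 25), (2, 26), (2, 29), (2, 30), (3, 0), (3, 3), (3, 4), (3, 7), (3, 8), (3, 11), (3, 12), (3, 15), (3, 16), (3, 19), (3, 20), (3, 23), (3, 24), (3, 27), (3, 28), (3, 31), (4, 0), (4, 3), (4, 4), (4, 7), (4, 8), (4, 11), (4, 12), (4, 15), (4, 16), (4, 19), (4, 20), (4, 23), (4, 24), (4, 27), (4, 28), (4, 31), (5, 1), (5, 2), (5, 5), (5, 6), (5, 9), (5, 10), (5, 13), (5, 14), (5, 17), (5, 18), (5, 21), (5, 22), (5, 25), (5, 26), (5, 29), (5, 30)]

Answer: yes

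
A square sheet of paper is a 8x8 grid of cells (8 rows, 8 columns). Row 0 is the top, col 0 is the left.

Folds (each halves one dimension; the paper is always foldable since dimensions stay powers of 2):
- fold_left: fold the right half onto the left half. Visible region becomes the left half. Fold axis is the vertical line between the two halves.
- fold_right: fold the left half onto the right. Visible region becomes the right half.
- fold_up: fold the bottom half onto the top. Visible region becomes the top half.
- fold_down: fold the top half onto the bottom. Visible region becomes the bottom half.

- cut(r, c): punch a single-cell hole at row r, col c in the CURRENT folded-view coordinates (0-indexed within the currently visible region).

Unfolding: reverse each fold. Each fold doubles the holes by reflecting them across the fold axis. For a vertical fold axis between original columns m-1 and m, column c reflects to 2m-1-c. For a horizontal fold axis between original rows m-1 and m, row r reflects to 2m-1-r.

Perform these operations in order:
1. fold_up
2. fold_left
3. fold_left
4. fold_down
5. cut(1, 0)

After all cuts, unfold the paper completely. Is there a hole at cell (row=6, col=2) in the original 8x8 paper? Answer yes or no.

Op 1 fold_up: fold axis h@4; visible region now rows[0,4) x cols[0,8) = 4x8
Op 2 fold_left: fold axis v@4; visible region now rows[0,4) x cols[0,4) = 4x4
Op 3 fold_left: fold axis v@2; visible region now rows[0,4) x cols[0,2) = 4x2
Op 4 fold_down: fold axis h@2; visible region now rows[2,4) x cols[0,2) = 2x2
Op 5 cut(1, 0): punch at orig (3,0); cuts so far [(3, 0)]; region rows[2,4) x cols[0,2) = 2x2
Unfold 1 (reflect across h@2): 2 holes -> [(0, 0), (3, 0)]
Unfold 2 (reflect across v@2): 4 holes -> [(0, 0), (0, 3), (3, 0), (3, 3)]
Unfold 3 (reflect across v@4): 8 holes -> [(0, 0), (0, 3), (0, 4), (0, 7), (3, 0), (3, 3), (3, 4), (3, 7)]
Unfold 4 (reflect across h@4): 16 holes -> [(0, 0), (0, 3), (0, 4), (0, 7), (3, 0), (3, 3), (3, 4), (3, 7), (4, 0), (4, 3), (4, 4), (4, 7), (7, 0), (7, 3), (7, 4), (7, 7)]
Holes: [(0, 0), (0, 3), (0, 4), (0, 7), (3, 0), (3, 3), (3, 4), (3, 7), (4, 0), (4, 3), (4, 4), (4, 7), (7, 0), (7, 3), (7, 4), (7, 7)]

Answer: no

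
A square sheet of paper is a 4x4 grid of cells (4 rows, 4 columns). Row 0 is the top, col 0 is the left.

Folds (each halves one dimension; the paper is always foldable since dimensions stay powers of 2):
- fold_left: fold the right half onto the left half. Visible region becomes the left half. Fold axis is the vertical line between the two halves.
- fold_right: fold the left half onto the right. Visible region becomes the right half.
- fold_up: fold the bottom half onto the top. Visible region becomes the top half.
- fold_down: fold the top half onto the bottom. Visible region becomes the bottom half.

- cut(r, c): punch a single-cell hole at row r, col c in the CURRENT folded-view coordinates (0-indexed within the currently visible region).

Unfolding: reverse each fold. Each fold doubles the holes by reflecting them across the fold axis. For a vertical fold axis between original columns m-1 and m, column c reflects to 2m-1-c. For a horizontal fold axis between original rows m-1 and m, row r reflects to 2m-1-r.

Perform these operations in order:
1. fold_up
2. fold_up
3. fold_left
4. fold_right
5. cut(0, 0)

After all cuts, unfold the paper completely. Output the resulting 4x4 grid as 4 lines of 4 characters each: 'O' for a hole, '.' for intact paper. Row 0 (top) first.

Answer: OOOO
OOOO
OOOO
OOOO

Derivation:
Op 1 fold_up: fold axis h@2; visible region now rows[0,2) x cols[0,4) = 2x4
Op 2 fold_up: fold axis h@1; visible region now rows[0,1) x cols[0,4) = 1x4
Op 3 fold_left: fold axis v@2; visible region now rows[0,1) x cols[0,2) = 1x2
Op 4 fold_right: fold axis v@1; visible region now rows[0,1) x cols[1,2) = 1x1
Op 5 cut(0, 0): punch at orig (0,1); cuts so far [(0, 1)]; region rows[0,1) x cols[1,2) = 1x1
Unfold 1 (reflect across v@1): 2 holes -> [(0, 0), (0, 1)]
Unfold 2 (reflect across v@2): 4 holes -> [(0, 0), (0, 1), (0, 2), (0, 3)]
Unfold 3 (reflect across h@1): 8 holes -> [(0, 0), (0, 1), (0, 2), (0, 3), (1, 0), (1, 1), (1, 2), (1, 3)]
Unfold 4 (reflect across h@2): 16 holes -> [(0, 0), (0, 1), (0, 2), (0, 3), (1, 0), (1, 1), (1, 2), (1, 3), (2, 0), (2, 1), (2, 2), (2, 3), (3, 0), (3, 1), (3, 2), (3, 3)]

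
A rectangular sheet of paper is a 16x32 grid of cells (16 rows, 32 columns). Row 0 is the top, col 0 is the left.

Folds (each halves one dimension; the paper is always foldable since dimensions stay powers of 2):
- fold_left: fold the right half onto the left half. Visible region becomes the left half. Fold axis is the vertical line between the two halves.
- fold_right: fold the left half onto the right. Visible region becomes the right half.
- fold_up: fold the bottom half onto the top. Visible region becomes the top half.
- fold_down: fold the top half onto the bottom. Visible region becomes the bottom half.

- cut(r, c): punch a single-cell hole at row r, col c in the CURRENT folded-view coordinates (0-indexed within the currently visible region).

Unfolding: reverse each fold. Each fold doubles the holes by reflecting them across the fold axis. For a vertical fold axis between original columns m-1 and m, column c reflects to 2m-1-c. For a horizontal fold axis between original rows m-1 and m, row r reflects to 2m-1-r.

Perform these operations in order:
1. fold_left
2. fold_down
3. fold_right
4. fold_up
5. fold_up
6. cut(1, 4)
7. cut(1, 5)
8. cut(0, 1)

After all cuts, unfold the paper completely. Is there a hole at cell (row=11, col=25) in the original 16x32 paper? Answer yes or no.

Op 1 fold_left: fold axis v@16; visible region now rows[0,16) x cols[0,16) = 16x16
Op 2 fold_down: fold axis h@8; visible region now rows[8,16) x cols[0,16) = 8x16
Op 3 fold_right: fold axis v@8; visible region now rows[8,16) x cols[8,16) = 8x8
Op 4 fold_up: fold axis h@12; visible region now rows[8,12) x cols[8,16) = 4x8
Op 5 fold_up: fold axis h@10; visible region now rows[8,10) x cols[8,16) = 2x8
Op 6 cut(1, 4): punch at orig (9,12); cuts so far [(9, 12)]; region rows[8,10) x cols[8,16) = 2x8
Op 7 cut(1, 5): punch at orig (9,13); cuts so far [(9, 12), (9, 13)]; region rows[8,10) x cols[8,16) = 2x8
Op 8 cut(0, 1): punch at orig (8,9); cuts so far [(8, 9), (9, 12), (9, 13)]; region rows[8,10) x cols[8,16) = 2x8
Unfold 1 (reflect across h@10): 6 holes -> [(8, 9), (9, 12), (9, 13), (10, 12), (10, 13), (11, 9)]
Unfold 2 (reflect across h@12): 12 holes -> [(8, 9), (9, 12), (9, 13), (10, 12), (10, 13), (11, 9), (12, 9), (13, 12), (13, 13), (14, 12), (14, 13), (15, 9)]
Unfold 3 (reflect across v@8): 24 holes -> [(8, 6), (8, 9), (9, 2), (9, 3), (9, 12), (9, 13), (10, 2), (10, 3), (10, 12), (10, 13), (11, 6), (11, 9), (12, 6), (12, 9), (13, 2), (13, 3), (13, 12), (13, 13), (14, 2), (14, 3), (14, 12), (14, 13), (15, 6), (15, 9)]
Unfold 4 (reflect across h@8): 48 holes -> [(0, 6), (0, 9), (1, 2), (1, 3), (1, 12), (1, 13), (2, 2), (2, 3), (2, 12), (2, 13), (3, 6), (3, 9), (4, 6), (4, 9), (5, 2), (5, 3), (5, 12), (5, 13), (6, 2), (6, 3), (6, 12), (6, 13), (7, 6), (7, 9), (8, 6), (8, 9), (9, 2), (9, 3), (9, 12), (9, 13), (10, 2), (10, 3), (10, 12), (10, 13), (11, 6), (11, 9), (12, 6), (12, 9), (13, 2), (13, 3), (13, 12), (13, 13), (14, 2), (14, 3), (14, 12), (14, 13), (15, 6), (15, 9)]
Unfold 5 (reflect across v@16): 96 holes -> [(0, 6), (0, 9), (0, 22), (0, 25), (1, 2), (1, 3), (1, 12), (1, 13), (1, 18), (1, 19), (1, 28), (1, 29), (2, 2), (2, 3), (2, 12), (2, 13), (2, 18), (2, 19), (2, 28), (2, 29), (3, 6), (3, 9), (3, 22), (3, 25), (4, 6), (4, 9), (4, 22), (4, 25), (5, 2), (5, 3), (5, 12), (5, 13), (5, 18), (5, 19), (5, 28), (5, 29), (6, 2), (6, 3), (6, 12), (6, 13), (6, 18), (6, 19), (6, 28), (6, 29), (7, 6), (7, 9), (7, 22), (7, 25), (8, 6), (8, 9), (8, 22), (8, 25), (9, 2), (9, 3), (9, 12), (9, 13), (9, 18), (9, 19), (9, 28), (9, 29), (10, 2), (10, 3), (10, 12), (10, 13), (10, 18), (10, 19), (10, 28), (10, 29), (11, 6), (11, 9), (11, 22), (11, 25), (12, 6), (12, 9), (12, 22), (12, 25), (13, 2), (13, 3), (13, 12), (13, 13), (13, 18), (13, 19), (13, 28), (13, 29), (14, 2), (14, 3), (14, 12), (14, 13), (14, 18), (14, 19), (14, 28), (14, 29), (15, 6), (15, 9), (15, 22), (15, 25)]
Holes: [(0, 6), (0, 9), (0, 22), (0, 25), (1, 2), (1, 3), (1, 12), (1, 13), (1, 18), (1, 19), (1, 28), (1, 29), (2, 2), (2, 3), (2, 12), (2, 13), (2, 18), (2, 19), (2, 28), (2, 29), (3, 6), (3, 9), (3, 22), (3, 25), (4, 6), (4, 9), (4, 22), (4, 25), (5, 2), (5, 3), (5, 12), (5, 13), (5, 18), (5, 19), (5, 28), (5, 29), (6, 2), (6, 3), (6, 12), (6, 13), (6, 18), (6, 19), (6, 28), (6, 29), (7, 6), (7, 9), (7, 22), (7, 25), (8, 6), (8, 9), (8, 22), (8, 25), (9, 2), (9, 3), (9, 12), (9, 13), (9, 18), (9, 19), (9, 28), (9, 29), (10, 2), (10, 3), (10, 12), (10, 13), (10, 18), (10, 19), (10, 28), (10, 29), (11, 6), (11, 9), (11, 22), (11, 25), (12, 6), (12, 9), (12, 22), (12, 25), (13, 2), (13, 3), (13, 12), (13, 13), (13, 18), (13, 19), (13, 28), (13, 29), (14, 2), (14, 3), (14, 12), (14, 13), (14, 18), (14, 19), (14, 28), (14, 29), (15, 6), (15, 9), (15, 22), (15, 25)]

Answer: yes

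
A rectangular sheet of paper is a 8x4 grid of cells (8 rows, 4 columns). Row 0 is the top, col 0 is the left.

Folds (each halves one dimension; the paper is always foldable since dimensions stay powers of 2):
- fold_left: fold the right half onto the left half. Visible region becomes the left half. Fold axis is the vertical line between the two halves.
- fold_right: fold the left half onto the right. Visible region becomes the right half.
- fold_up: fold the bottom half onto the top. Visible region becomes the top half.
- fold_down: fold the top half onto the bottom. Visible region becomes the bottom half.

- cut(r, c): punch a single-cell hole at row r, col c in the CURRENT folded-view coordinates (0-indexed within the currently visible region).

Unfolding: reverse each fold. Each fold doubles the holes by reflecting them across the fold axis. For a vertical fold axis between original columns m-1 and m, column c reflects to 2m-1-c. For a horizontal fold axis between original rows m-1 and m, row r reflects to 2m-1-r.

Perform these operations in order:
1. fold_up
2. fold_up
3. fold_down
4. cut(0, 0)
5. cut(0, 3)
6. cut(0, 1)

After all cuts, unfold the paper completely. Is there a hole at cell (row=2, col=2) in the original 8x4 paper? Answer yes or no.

Op 1 fold_up: fold axis h@4; visible region now rows[0,4) x cols[0,4) = 4x4
Op 2 fold_up: fold axis h@2; visible region now rows[0,2) x cols[0,4) = 2x4
Op 3 fold_down: fold axis h@1; visible region now rows[1,2) x cols[0,4) = 1x4
Op 4 cut(0, 0): punch at orig (1,0); cuts so far [(1, 0)]; region rows[1,2) x cols[0,4) = 1x4
Op 5 cut(0, 3): punch at orig (1,3); cuts so far [(1, 0), (1, 3)]; region rows[1,2) x cols[0,4) = 1x4
Op 6 cut(0, 1): punch at orig (1,1); cuts so far [(1, 0), (1, 1), (1, 3)]; region rows[1,2) x cols[0,4) = 1x4
Unfold 1 (reflect across h@1): 6 holes -> [(0, 0), (0, 1), (0, 3), (1, 0), (1, 1), (1, 3)]
Unfold 2 (reflect across h@2): 12 holes -> [(0, 0), (0, 1), (0, 3), (1, 0), (1, 1), (1, 3), (2, 0), (2, 1), (2, 3), (3, 0), (3, 1), (3, 3)]
Unfold 3 (reflect across h@4): 24 holes -> [(0, 0), (0, 1), (0, 3), (1, 0), (1, 1), (1, 3), (2, 0), (2, 1), (2, 3), (3, 0), (3, 1), (3, 3), (4, 0), (4, 1), (4, 3), (5, 0), (5, 1), (5, 3), (6, 0), (6, 1), (6, 3), (7, 0), (7, 1), (7, 3)]
Holes: [(0, 0), (0, 1), (0, 3), (1, 0), (1, 1), (1, 3), (2, 0), (2, 1), (2, 3), (3, 0), (3, 1), (3, 3), (4, 0), (4, 1), (4, 3), (5, 0), (5, 1), (5, 3), (6, 0), (6, 1), (6, 3), (7, 0), (7, 1), (7, 3)]

Answer: no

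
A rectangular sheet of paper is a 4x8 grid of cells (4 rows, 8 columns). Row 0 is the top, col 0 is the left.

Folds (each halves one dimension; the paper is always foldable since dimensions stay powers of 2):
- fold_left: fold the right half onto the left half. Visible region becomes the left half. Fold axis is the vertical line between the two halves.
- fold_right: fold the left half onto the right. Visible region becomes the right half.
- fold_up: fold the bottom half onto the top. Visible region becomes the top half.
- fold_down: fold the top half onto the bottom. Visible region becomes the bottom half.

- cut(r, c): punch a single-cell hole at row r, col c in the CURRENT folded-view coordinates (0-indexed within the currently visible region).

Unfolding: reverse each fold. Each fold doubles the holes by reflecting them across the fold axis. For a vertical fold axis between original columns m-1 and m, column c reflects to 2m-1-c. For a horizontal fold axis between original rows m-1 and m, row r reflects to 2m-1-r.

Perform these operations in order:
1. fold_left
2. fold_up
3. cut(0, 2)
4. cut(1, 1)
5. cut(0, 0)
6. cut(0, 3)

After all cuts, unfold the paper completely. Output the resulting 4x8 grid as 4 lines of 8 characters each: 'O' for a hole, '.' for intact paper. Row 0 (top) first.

Op 1 fold_left: fold axis v@4; visible region now rows[0,4) x cols[0,4) = 4x4
Op 2 fold_up: fold axis h@2; visible region now rows[0,2) x cols[0,4) = 2x4
Op 3 cut(0, 2): punch at orig (0,2); cuts so far [(0, 2)]; region rows[0,2) x cols[0,4) = 2x4
Op 4 cut(1, 1): punch at orig (1,1); cuts so far [(0, 2), (1, 1)]; region rows[0,2) x cols[0,4) = 2x4
Op 5 cut(0, 0): punch at orig (0,0); cuts so far [(0, 0), (0, 2), (1, 1)]; region rows[0,2) x cols[0,4) = 2x4
Op 6 cut(0, 3): punch at orig (0,3); cuts so far [(0, 0), (0, 2), (0, 3), (1, 1)]; region rows[0,2) x cols[0,4) = 2x4
Unfold 1 (reflect across h@2): 8 holes -> [(0, 0), (0, 2), (0, 3), (1, 1), (2, 1), (3, 0), (3, 2), (3, 3)]
Unfold 2 (reflect across v@4): 16 holes -> [(0, 0), (0, 2), (0, 3), (0, 4), (0, 5), (0, 7), (1, 1), (1, 6), (2, 1), (2, 6), (3, 0), (3, 2), (3, 3), (3, 4), (3, 5), (3, 7)]

Answer: O.OOOO.O
.O....O.
.O....O.
O.OOOO.O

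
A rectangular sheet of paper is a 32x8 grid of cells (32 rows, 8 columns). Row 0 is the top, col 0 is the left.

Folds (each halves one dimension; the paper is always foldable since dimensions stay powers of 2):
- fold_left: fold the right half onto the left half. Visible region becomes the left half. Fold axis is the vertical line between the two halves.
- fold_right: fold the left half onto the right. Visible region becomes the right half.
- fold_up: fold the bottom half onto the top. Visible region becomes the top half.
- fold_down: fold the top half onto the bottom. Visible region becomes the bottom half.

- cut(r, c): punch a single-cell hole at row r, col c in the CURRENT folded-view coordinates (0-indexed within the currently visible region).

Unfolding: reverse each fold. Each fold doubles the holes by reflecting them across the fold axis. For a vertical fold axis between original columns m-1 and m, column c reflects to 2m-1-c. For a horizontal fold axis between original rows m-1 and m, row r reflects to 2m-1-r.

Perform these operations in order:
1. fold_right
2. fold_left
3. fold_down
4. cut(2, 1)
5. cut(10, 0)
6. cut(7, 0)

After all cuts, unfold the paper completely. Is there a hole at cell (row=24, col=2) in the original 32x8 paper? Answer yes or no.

Op 1 fold_right: fold axis v@4; visible region now rows[0,32) x cols[4,8) = 32x4
Op 2 fold_left: fold axis v@6; visible region now rows[0,32) x cols[4,6) = 32x2
Op 3 fold_down: fold axis h@16; visible region now rows[16,32) x cols[4,6) = 16x2
Op 4 cut(2, 1): punch at orig (18,5); cuts so far [(18, 5)]; region rows[16,32) x cols[4,6) = 16x2
Op 5 cut(10, 0): punch at orig (26,4); cuts so far [(18, 5), (26, 4)]; region rows[16,32) x cols[4,6) = 16x2
Op 6 cut(7, 0): punch at orig (23,4); cuts so far [(18, 5), (23, 4), (26, 4)]; region rows[16,32) x cols[4,6) = 16x2
Unfold 1 (reflect across h@16): 6 holes -> [(5, 4), (8, 4), (13, 5), (18, 5), (23, 4), (26, 4)]
Unfold 2 (reflect across v@6): 12 holes -> [(5, 4), (5, 7), (8, 4), (8, 7), (13, 5), (13, 6), (18, 5), (18, 6), (23, 4), (23, 7), (26, 4), (26, 7)]
Unfold 3 (reflect across v@4): 24 holes -> [(5, 0), (5, 3), (5, 4), (5, 7), (8, 0), (8, 3), (8, 4), (8, 7), (13, 1), (13, 2), (13, 5), (13, 6), (18, 1), (18, 2), (18, 5), (18, 6), (23, 0), (23, 3), (23, 4), (23, 7), (26, 0), (26, 3), (26, 4), (26, 7)]
Holes: [(5, 0), (5, 3), (5, 4), (5, 7), (8, 0), (8, 3), (8, 4), (8, 7), (13, 1), (13, 2), (13, 5), (13, 6), (18, 1), (18, 2), (18, 5), (18, 6), (23, 0), (23, 3), (23, 4), (23, 7), (26, 0), (26, 3), (26, 4), (26, 7)]

Answer: no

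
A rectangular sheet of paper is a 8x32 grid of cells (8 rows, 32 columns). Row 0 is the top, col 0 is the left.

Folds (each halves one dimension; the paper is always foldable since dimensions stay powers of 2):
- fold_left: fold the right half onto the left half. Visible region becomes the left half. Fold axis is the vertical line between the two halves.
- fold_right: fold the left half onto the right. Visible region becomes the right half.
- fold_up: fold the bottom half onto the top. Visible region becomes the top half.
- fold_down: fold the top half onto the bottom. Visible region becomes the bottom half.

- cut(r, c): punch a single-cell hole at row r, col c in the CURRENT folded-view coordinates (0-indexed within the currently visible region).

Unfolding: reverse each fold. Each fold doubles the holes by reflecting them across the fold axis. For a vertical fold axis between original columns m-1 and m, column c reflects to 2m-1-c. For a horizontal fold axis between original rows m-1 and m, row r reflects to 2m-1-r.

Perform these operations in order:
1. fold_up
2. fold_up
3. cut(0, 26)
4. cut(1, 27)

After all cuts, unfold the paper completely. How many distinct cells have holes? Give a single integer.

Op 1 fold_up: fold axis h@4; visible region now rows[0,4) x cols[0,32) = 4x32
Op 2 fold_up: fold axis h@2; visible region now rows[0,2) x cols[0,32) = 2x32
Op 3 cut(0, 26): punch at orig (0,26); cuts so far [(0, 26)]; region rows[0,2) x cols[0,32) = 2x32
Op 4 cut(1, 27): punch at orig (1,27); cuts so far [(0, 26), (1, 27)]; region rows[0,2) x cols[0,32) = 2x32
Unfold 1 (reflect across h@2): 4 holes -> [(0, 26), (1, 27), (2, 27), (3, 26)]
Unfold 2 (reflect across h@4): 8 holes -> [(0, 26), (1, 27), (2, 27), (3, 26), (4, 26), (5, 27), (6, 27), (7, 26)]

Answer: 8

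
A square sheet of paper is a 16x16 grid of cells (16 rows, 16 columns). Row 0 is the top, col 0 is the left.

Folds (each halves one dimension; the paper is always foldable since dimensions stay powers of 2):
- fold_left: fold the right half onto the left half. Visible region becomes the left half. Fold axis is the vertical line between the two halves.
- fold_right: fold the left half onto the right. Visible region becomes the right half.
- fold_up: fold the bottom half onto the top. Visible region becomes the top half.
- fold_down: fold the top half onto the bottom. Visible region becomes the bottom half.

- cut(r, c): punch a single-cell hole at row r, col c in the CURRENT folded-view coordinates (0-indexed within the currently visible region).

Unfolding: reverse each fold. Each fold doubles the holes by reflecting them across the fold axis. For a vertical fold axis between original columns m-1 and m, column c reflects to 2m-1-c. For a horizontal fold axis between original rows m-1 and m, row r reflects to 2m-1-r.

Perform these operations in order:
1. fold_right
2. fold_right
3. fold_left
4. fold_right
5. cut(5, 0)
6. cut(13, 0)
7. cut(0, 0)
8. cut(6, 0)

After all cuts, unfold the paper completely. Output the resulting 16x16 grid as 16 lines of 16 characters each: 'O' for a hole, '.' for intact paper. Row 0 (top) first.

Answer: OOOOOOOOOOOOOOOO
................
................
................
................
OOOOOOOOOOOOOOOO
OOOOOOOOOOOOOOOO
................
................
................
................
................
................
OOOOOOOOOOOOOOOO
................
................

Derivation:
Op 1 fold_right: fold axis v@8; visible region now rows[0,16) x cols[8,16) = 16x8
Op 2 fold_right: fold axis v@12; visible region now rows[0,16) x cols[12,16) = 16x4
Op 3 fold_left: fold axis v@14; visible region now rows[0,16) x cols[12,14) = 16x2
Op 4 fold_right: fold axis v@13; visible region now rows[0,16) x cols[13,14) = 16x1
Op 5 cut(5, 0): punch at orig (5,13); cuts so far [(5, 13)]; region rows[0,16) x cols[13,14) = 16x1
Op 6 cut(13, 0): punch at orig (13,13); cuts so far [(5, 13), (13, 13)]; region rows[0,16) x cols[13,14) = 16x1
Op 7 cut(0, 0): punch at orig (0,13); cuts so far [(0, 13), (5, 13), (13, 13)]; region rows[0,16) x cols[13,14) = 16x1
Op 8 cut(6, 0): punch at orig (6,13); cuts so far [(0, 13), (5, 13), (6, 13), (13, 13)]; region rows[0,16) x cols[13,14) = 16x1
Unfold 1 (reflect across v@13): 8 holes -> [(0, 12), (0, 13), (5, 12), (5, 13), (6, 12), (6, 13), (13, 12), (13, 13)]
Unfold 2 (reflect across v@14): 16 holes -> [(0, 12), (0, 13), (0, 14), (0, 15), (5, 12), (5, 13), (5, 14), (5, 15), (6, 12), (6, 13), (6, 14), (6, 15), (13, 12), (13, 13), (13, 14), (13, 15)]
Unfold 3 (reflect across v@12): 32 holes -> [(0, 8), (0, 9), (0, 10), (0, 11), (0, 12), (0, 13), (0, 14), (0, 15), (5, 8), (5, 9), (5, 10), (5, 11), (5, 12), (5, 13), (5, 14), (5, 15), (6, 8), (6, 9), (6, 10), (6, 11), (6, 12), (6, 13), (6, 14), (6, 15), (13, 8), (13, 9), (13, 10), (13, 11), (13, 12), (13, 13), (13, 14), (13, 15)]
Unfold 4 (reflect across v@8): 64 holes -> [(0, 0), (0, 1), (0, 2), (0, 3), (0, 4), (0, 5), (0, 6), (0, 7), (0, 8), (0, 9), (0, 10), (0, 11), (0, 12), (0, 13), (0, 14), (0, 15), (5, 0), (5, 1), (5, 2), (5, 3), (5, 4), (5, 5), (5, 6), (5, 7), (5, 8), (5, 9), (5, 10), (5, 11), (5, 12), (5, 13), (5, 14), (5, 15), (6, 0), (6, 1), (6, 2), (6, 3), (6, 4), (6, 5), (6, 6), (6, 7), (6, 8), (6, 9), (6, 10), (6, 11), (6, 12), (6, 13), (6, 14), (6, 15), (13, 0), (13, 1), (13, 2), (13, 3), (13, 4), (13, 5), (13, 6), (13, 7), (13, 8), (13, 9), (13, 10), (13, 11), (13, 12), (13, 13), (13, 14), (13, 15)]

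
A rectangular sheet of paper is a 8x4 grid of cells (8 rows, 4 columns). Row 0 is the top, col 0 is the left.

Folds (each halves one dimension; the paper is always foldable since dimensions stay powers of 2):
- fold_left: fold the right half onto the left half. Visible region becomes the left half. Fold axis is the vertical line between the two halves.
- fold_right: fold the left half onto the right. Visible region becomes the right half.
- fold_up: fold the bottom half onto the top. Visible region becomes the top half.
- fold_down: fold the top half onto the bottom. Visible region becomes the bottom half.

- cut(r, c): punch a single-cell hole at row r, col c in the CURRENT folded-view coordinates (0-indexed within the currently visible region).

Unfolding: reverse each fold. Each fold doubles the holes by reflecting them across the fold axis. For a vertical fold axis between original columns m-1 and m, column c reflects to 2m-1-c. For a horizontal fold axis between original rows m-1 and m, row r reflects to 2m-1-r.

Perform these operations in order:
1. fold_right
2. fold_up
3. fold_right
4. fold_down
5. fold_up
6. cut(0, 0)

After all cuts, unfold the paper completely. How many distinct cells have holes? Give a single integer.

Op 1 fold_right: fold axis v@2; visible region now rows[0,8) x cols[2,4) = 8x2
Op 2 fold_up: fold axis h@4; visible region now rows[0,4) x cols[2,4) = 4x2
Op 3 fold_right: fold axis v@3; visible region now rows[0,4) x cols[3,4) = 4x1
Op 4 fold_down: fold axis h@2; visible region now rows[2,4) x cols[3,4) = 2x1
Op 5 fold_up: fold axis h@3; visible region now rows[2,3) x cols[3,4) = 1x1
Op 6 cut(0, 0): punch at orig (2,3); cuts so far [(2, 3)]; region rows[2,3) x cols[3,4) = 1x1
Unfold 1 (reflect across h@3): 2 holes -> [(2, 3), (3, 3)]
Unfold 2 (reflect across h@2): 4 holes -> [(0, 3), (1, 3), (2, 3), (3, 3)]
Unfold 3 (reflect across v@3): 8 holes -> [(0, 2), (0, 3), (1, 2), (1, 3), (2, 2), (2, 3), (3, 2), (3, 3)]
Unfold 4 (reflect across h@4): 16 holes -> [(0, 2), (0, 3), (1, 2), (1, 3), (2, 2), (2, 3), (3, 2), (3, 3), (4, 2), (4, 3), (5, 2), (5, 3), (6, 2), (6, 3), (7, 2), (7, 3)]
Unfold 5 (reflect across v@2): 32 holes -> [(0, 0), (0, 1), (0, 2), (0, 3), (1, 0), (1, 1), (1, 2), (1, 3), (2, 0), (2, 1), (2, 2), (2, 3), (3, 0), (3, 1), (3, 2), (3, 3), (4, 0), (4, 1), (4, 2), (4, 3), (5, 0), (5, 1), (5, 2), (5, 3), (6, 0), (6, 1), (6, 2), (6, 3), (7, 0), (7, 1), (7, 2), (7, 3)]

Answer: 32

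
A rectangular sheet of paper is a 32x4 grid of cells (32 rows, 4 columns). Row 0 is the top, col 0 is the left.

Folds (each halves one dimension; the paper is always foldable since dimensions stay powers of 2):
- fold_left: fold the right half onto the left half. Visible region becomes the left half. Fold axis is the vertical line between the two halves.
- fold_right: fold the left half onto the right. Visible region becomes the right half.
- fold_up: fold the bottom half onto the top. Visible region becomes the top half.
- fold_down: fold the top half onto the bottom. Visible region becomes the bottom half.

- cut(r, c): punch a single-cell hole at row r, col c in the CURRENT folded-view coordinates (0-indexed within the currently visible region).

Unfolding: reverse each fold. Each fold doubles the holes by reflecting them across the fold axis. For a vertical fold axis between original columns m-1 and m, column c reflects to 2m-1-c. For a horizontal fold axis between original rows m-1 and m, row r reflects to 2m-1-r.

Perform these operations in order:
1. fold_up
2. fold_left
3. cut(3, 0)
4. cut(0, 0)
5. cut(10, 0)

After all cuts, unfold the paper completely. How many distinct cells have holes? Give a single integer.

Op 1 fold_up: fold axis h@16; visible region now rows[0,16) x cols[0,4) = 16x4
Op 2 fold_left: fold axis v@2; visible region now rows[0,16) x cols[0,2) = 16x2
Op 3 cut(3, 0): punch at orig (3,0); cuts so far [(3, 0)]; region rows[0,16) x cols[0,2) = 16x2
Op 4 cut(0, 0): punch at orig (0,0); cuts so far [(0, 0), (3, 0)]; region rows[0,16) x cols[0,2) = 16x2
Op 5 cut(10, 0): punch at orig (10,0); cuts so far [(0, 0), (3, 0), (10, 0)]; region rows[0,16) x cols[0,2) = 16x2
Unfold 1 (reflect across v@2): 6 holes -> [(0, 0), (0, 3), (3, 0), (3, 3), (10, 0), (10, 3)]
Unfold 2 (reflect across h@16): 12 holes -> [(0, 0), (0, 3), (3, 0), (3, 3), (10, 0), (10, 3), (21, 0), (21, 3), (28, 0), (28, 3), (31, 0), (31, 3)]

Answer: 12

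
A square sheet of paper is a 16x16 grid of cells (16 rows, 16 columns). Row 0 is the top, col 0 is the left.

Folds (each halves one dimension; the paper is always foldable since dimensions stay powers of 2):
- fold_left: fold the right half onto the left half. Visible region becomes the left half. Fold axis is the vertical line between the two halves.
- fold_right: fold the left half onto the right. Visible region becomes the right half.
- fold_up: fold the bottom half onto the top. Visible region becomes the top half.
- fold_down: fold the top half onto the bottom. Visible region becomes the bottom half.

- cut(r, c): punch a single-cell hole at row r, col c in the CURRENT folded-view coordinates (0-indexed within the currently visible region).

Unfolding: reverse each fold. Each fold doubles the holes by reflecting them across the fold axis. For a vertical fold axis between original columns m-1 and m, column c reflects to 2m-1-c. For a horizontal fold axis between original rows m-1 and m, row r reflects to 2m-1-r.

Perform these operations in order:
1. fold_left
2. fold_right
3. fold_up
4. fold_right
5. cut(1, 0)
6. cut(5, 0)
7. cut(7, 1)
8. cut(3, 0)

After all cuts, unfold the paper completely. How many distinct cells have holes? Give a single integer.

Answer: 64

Derivation:
Op 1 fold_left: fold axis v@8; visible region now rows[0,16) x cols[0,8) = 16x8
Op 2 fold_right: fold axis v@4; visible region now rows[0,16) x cols[4,8) = 16x4
Op 3 fold_up: fold axis h@8; visible region now rows[0,8) x cols[4,8) = 8x4
Op 4 fold_right: fold axis v@6; visible region now rows[0,8) x cols[6,8) = 8x2
Op 5 cut(1, 0): punch at orig (1,6); cuts so far [(1, 6)]; region rows[0,8) x cols[6,8) = 8x2
Op 6 cut(5, 0): punch at orig (5,6); cuts so far [(1, 6), (5, 6)]; region rows[0,8) x cols[6,8) = 8x2
Op 7 cut(7, 1): punch at orig (7,7); cuts so far [(1, 6), (5, 6), (7, 7)]; region rows[0,8) x cols[6,8) = 8x2
Op 8 cut(3, 0): punch at orig (3,6); cuts so far [(1, 6), (3, 6), (5, 6), (7, 7)]; region rows[0,8) x cols[6,8) = 8x2
Unfold 1 (reflect across v@6): 8 holes -> [(1, 5), (1, 6), (3, 5), (3, 6), (5, 5), (5, 6), (7, 4), (7, 7)]
Unfold 2 (reflect across h@8): 16 holes -> [(1, 5), (1, 6), (3, 5), (3, 6), (5, 5), (5, 6), (7, 4), (7, 7), (8, 4), (8, 7), (10, 5), (10, 6), (12, 5), (12, 6), (14, 5), (14, 6)]
Unfold 3 (reflect across v@4): 32 holes -> [(1, 1), (1, 2), (1, 5), (1, 6), (3, 1), (3, 2), (3, 5), (3, 6), (5, 1), (5, 2), (5, 5), (5, 6), (7, 0), (7, 3), (7, 4), (7, 7), (8, 0), (8, 3), (8, 4), (8, 7), (10, 1), (10, 2), (10, 5), (10, 6), (12, 1), (12, 2), (12, 5), (12, 6), (14, 1), (14, 2), (14, 5), (14, 6)]
Unfold 4 (reflect across v@8): 64 holes -> [(1, 1), (1, 2), (1, 5), (1, 6), (1, 9), (1, 10), (1, 13), (1, 14), (3, 1), (3, 2), (3, 5), (3, 6), (3, 9), (3, 10), (3, 13), (3, 14), (5, 1), (5, 2), (5, 5), (5, 6), (5, 9), (5, 10), (5, 13), (5, 14), (7, 0), (7, 3), (7, 4), (7, 7), (7, 8), (7, 11), (7, 12), (7, 15), (8, 0), (8, 3), (8, 4), (8, 7), (8, 8), (8, 11), (8, 12), (8, 15), (10, 1), (10, 2), (10, 5), (10, 6), (10, 9), (10, 10), (10, 13), (10, 14), (12, 1), (12, 2), (12, 5), (12, 6), (12, 9), (12, 10), (12, 13), (12, 14), (14, 1), (14, 2), (14, 5), (14, 6), (14, 9), (14, 10), (14, 13), (14, 14)]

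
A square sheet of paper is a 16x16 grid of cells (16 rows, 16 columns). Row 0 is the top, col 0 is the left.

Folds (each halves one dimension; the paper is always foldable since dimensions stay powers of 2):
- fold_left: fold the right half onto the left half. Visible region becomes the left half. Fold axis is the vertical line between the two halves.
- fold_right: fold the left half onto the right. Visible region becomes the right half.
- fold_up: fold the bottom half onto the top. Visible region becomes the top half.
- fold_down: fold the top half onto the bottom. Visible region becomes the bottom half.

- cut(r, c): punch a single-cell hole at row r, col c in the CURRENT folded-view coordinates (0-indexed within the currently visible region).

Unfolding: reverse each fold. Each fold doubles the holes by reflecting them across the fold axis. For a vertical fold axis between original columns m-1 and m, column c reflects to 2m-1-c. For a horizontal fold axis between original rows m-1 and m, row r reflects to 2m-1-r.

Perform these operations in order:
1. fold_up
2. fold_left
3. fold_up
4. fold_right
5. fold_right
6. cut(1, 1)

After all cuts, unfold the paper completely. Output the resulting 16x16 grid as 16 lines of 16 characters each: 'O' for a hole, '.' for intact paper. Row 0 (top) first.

Op 1 fold_up: fold axis h@8; visible region now rows[0,8) x cols[0,16) = 8x16
Op 2 fold_left: fold axis v@8; visible region now rows[0,8) x cols[0,8) = 8x8
Op 3 fold_up: fold axis h@4; visible region now rows[0,4) x cols[0,8) = 4x8
Op 4 fold_right: fold axis v@4; visible region now rows[0,4) x cols[4,8) = 4x4
Op 5 fold_right: fold axis v@6; visible region now rows[0,4) x cols[6,8) = 4x2
Op 6 cut(1, 1): punch at orig (1,7); cuts so far [(1, 7)]; region rows[0,4) x cols[6,8) = 4x2
Unfold 1 (reflect across v@6): 2 holes -> [(1, 4), (1, 7)]
Unfold 2 (reflect across v@4): 4 holes -> [(1, 0), (1, 3), (1, 4), (1, 7)]
Unfold 3 (reflect across h@4): 8 holes -> [(1, 0), (1, 3), (1, 4), (1, 7), (6, 0), (6, 3), (6, 4), (6, 7)]
Unfold 4 (reflect across v@8): 16 holes -> [(1, 0), (1, 3), (1, 4), (1, 7), (1, 8), (1, 11), (1, 12), (1, 15), (6, 0), (6, 3), (6, 4), (6, 7), (6, 8), (6, 11), (6, 12), (6, 15)]
Unfold 5 (reflect across h@8): 32 holes -> [(1, 0), (1, 3), (1, 4), (1, 7), (1, 8), (1, 11), (1, 12), (1, 15), (6, 0), (6, 3), (6, 4), (6, 7), (6, 8), (6, 11), (6, 12), (6, 15), (9, 0), (9, 3), (9, 4), (9, 7), (9, 8), (9, 11), (9, 12), (9, 15), (14, 0), (14, 3), (14, 4), (14, 7), (14, 8), (14, 11), (14, 12), (14, 15)]

Answer: ................
O..OO..OO..OO..O
................
................
................
................
O..OO..OO..OO..O
................
................
O..OO..OO..OO..O
................
................
................
................
O..OO..OO..OO..O
................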